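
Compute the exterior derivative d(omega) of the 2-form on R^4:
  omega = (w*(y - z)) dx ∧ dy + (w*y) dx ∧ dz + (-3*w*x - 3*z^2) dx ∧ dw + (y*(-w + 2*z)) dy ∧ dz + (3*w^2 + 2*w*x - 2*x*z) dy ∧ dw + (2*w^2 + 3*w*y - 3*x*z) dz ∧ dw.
d(omega) = (-2*w) dx ∧ dy ∧ dz + (2*w + y - 3*z) dx ∧ dy ∧ dw + (y + 3*z) dx ∧ dz ∧ dw + (3*w + 2*x - y) dy ∧ dz ∧ dw

For a 2-form omega = sum_{i<j} g_{ij} dx_i ∧ dx_j, the exterior derivative is
  d(omega) = sum_{i<j} d(g_{ij}) ∧ dx_i ∧ dx_j = sum_{i<j, k} (∂g_{ij}/∂x_k) dx_k ∧ dx_i ∧ dx_j.
Expand each term, using dx_k ∧ dx_i ∧ dx_j = sgn(permutation) dx_{(a)} ∧ dx_{(b)} ∧ dx_{(c)} with (a < b < c) sorted:
  d(w*(y - z)) includes (∂/∂z)(w*(y - z)) dz = (-w) dz, which multiplied by dx ∧ dy gives (-w) dx ∧ dy ∧ dz
  d(w*(y - z)) includes (∂/∂w)(w*(y - z)) dw = (y - z) dw, which multiplied by dx ∧ dy gives (y - z) dx ∧ dy ∧ dw
  d(w*y) includes (∂/∂y)(w*y) dy = (w) dy, which multiplied by dx ∧ dz gives (-w) dx ∧ dy ∧ dz
  d(w*y) includes (∂/∂w)(w*y) dw = (y) dw, which multiplied by dx ∧ dz gives (y) dx ∧ dz ∧ dw
  d(-3*w*x - 3*z^2) includes (∂/∂z)(-3*w*x - 3*z^2) dz = (-6*z) dz, which multiplied by dx ∧ dw gives (6*z) dx ∧ dz ∧ dw
  d(y*(-w + 2*z)) includes (∂/∂w)(y*(-w + 2*z)) dw = (-y) dw, which multiplied by dy ∧ dz gives (-y) dy ∧ dz ∧ dw
  d(3*w^2 + 2*w*x - 2*x*z) includes (∂/∂x)(3*w^2 + 2*w*x - 2*x*z) dx = (2*w - 2*z) dx, which multiplied by dy ∧ dw gives (2*w - 2*z) dx ∧ dy ∧ dw
  d(3*w^2 + 2*w*x - 2*x*z) includes (∂/∂z)(3*w^2 + 2*w*x - 2*x*z) dz = (-2*x) dz, which multiplied by dy ∧ dw gives (2*x) dy ∧ dz ∧ dw
  d(2*w^2 + 3*w*y - 3*x*z) includes (∂/∂x)(2*w^2 + 3*w*y - 3*x*z) dx = (-3*z) dx, which multiplied by dz ∧ dw gives (-3*z) dx ∧ dz ∧ dw
  d(2*w^2 + 3*w*y - 3*x*z) includes (∂/∂y)(2*w^2 + 3*w*y - 3*x*z) dy = (3*w) dy, which multiplied by dz ∧ dw gives (3*w) dy ∧ dz ∧ dw
Collecting like 3-forms: d(omega) = (-2*w) dx ∧ dy ∧ dz + (2*w + y - 3*z) dx ∧ dy ∧ dw + (y + 3*z) dx ∧ dz ∧ dw + (3*w + 2*x - y) dy ∧ dz ∧ dw.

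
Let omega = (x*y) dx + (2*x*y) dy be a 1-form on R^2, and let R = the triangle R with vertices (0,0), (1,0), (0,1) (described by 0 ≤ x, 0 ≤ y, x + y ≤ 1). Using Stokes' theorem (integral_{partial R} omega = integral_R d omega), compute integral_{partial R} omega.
integral_(partial R) omega = 1/6

Stokes: integral_partial_R omega = integral_R d omega with d omega = (∂Q/∂x - ∂P/∂y) dx ∧ dy.
  ∂Q/∂x = 2*y
  ∂P/∂y = x
  integrand = ∂Q/∂x - ∂P/∂y = -x + 2*y.
Integrating over R: integral_0^1 integral_0^{1-x} (-x + 2*y) dy dx = 1/6.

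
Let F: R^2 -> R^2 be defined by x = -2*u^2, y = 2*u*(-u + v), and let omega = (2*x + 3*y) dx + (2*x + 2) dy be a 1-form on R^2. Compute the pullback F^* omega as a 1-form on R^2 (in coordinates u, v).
F^* omega = (56*u^3 - 32*u^2*v - 8*u + 4*v) du + (-8*u^3 + 4*u) dv

Using F^*(f dg) = (f ∘ F) d(g ∘ F), substitute each coordinate x_i by F_i(u, v) in f_i, and replace dx_i by d F_i = (∂F_i/∂u) du + (∂F_i/∂v) dv.
  For the x component: f_1(F) = 2*u*(-5*u + 3*v); d F_1 = (-4*u) du + (0) dv
  For the y component: f_2(F) = 2 - 4*u^2; d F_2 = (-4*u + 2*v) du + (2*u) dv
Combining and collecting du, dv coefficients:
  coeff of du: 56*u^3 - 32*u^2*v - 8*u + 4*v
  coeff of dv: -8*u^3 + 4*u
F^* omega = (56*u^3 - 32*u^2*v - 8*u + 4*v) du + (-8*u^3 + 4*u) dv.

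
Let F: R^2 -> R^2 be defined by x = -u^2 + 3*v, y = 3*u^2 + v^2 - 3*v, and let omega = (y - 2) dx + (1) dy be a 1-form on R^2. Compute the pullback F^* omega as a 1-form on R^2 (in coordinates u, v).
F^* omega = (2*u*(-3*u^2 - v^2 + 3*v + 5)) du + (9*u^2 + 3*v^2 - 7*v - 9) dv

Using F^*(f dg) = (f ∘ F) d(g ∘ F), substitute each coordinate x_i by F_i(u, v) in f_i, and replace dx_i by d F_i = (∂F_i/∂u) du + (∂F_i/∂v) dv.
  For the x component: f_1(F) = 3*u^2 + v^2 - 3*v - 2; d F_1 = (-2*u) du + (3) dv
  For the y component: f_2(F) = 1; d F_2 = (6*u) du + (2*v - 3) dv
Combining and collecting du, dv coefficients:
  coeff of du: 2*u*(-3*u^2 - v^2 + 3*v + 5)
  coeff of dv: 9*u^2 + 3*v^2 - 7*v - 9
F^* omega = (2*u*(-3*u^2 - v^2 + 3*v + 5)) du + (9*u^2 + 3*v^2 - 7*v - 9) dv.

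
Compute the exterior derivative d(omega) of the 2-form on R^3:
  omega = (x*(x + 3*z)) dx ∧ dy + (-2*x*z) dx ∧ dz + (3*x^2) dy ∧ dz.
d(omega) = (9*x) dx ∧ dy ∧ dz

For a 2-form omega = sum_{i<j} g_{ij} dx_i ∧ dx_j, the exterior derivative is
  d(omega) = sum_{i<j} d(g_{ij}) ∧ dx_i ∧ dx_j = sum_{i<j, k} (∂g_{ij}/∂x_k) dx_k ∧ dx_i ∧ dx_j.
Expand each term, using dx_k ∧ dx_i ∧ dx_j = sgn(permutation) dx_{(a)} ∧ dx_{(b)} ∧ dx_{(c)} with (a < b < c) sorted:
  d(x*(x + 3*z)) includes (∂/∂z)(x*(x + 3*z)) dz = (3*x) dz, which multiplied by dx ∧ dy gives (3*x) dx ∧ dy ∧ dz
  d(3*x^2) includes (∂/∂x)(3*x^2) dx = (6*x) dx, which multiplied by dy ∧ dz gives (6*x) dx ∧ dy ∧ dz
Collecting like 3-forms: d(omega) = (9*x) dx ∧ dy ∧ dz.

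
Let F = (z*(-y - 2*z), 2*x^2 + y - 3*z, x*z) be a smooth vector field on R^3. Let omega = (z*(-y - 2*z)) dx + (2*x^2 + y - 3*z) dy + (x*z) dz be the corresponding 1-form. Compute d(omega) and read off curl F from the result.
d(omega) = (3) dy ∧ dz + (-y - 5*z) dz ∧ dx + (4*x + z) dx ∧ dy; curl F = (3, -y - 5*z, 4*x + z)

d omega = sum_{i<j} (∂f_j/∂x_i - ∂f_i/∂x_j) dx_i ∧ dx_j. Under the identification (dy ∧ dz, dz ∧ dx, dx ∧ dy) ↔ (e_x, e_y, e_z), the coefficients are exactly the components of curl F. Compute:
  ∂R/∂y - ∂Q/∂z = (0) - (-3) = 3
  ∂P/∂z - ∂R/∂x = (-y - 4*z) - (z) = -y - 5*z
  ∂Q/∂x - ∂P/∂y = (4*x) - (-z) = 4*x + z.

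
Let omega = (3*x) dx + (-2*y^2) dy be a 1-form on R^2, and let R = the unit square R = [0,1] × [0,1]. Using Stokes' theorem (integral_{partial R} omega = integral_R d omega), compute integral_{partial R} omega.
integral_(partial R) omega = 0

Stokes: integral_partial_R omega = integral_R d omega with d omega = (∂Q/∂x - ∂P/∂y) dx ∧ dy.
  ∂Q/∂x = 0
  ∂P/∂y = 0
  integrand = ∂Q/∂x - ∂P/∂y = 0.
Integrating over R: integral_0^1 integral_0^1 (0) dx dy = 0.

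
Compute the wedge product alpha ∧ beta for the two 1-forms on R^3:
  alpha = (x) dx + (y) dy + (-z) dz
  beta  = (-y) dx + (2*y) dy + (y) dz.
alpha ∧ beta = (y*(2*x + y)) dx ∧ dy + (y*(x - z)) dx ∧ dz + (y*(y + 2*z)) dy ∧ dz

Distribute the wedge, using dx_i ∧ dx_j = -dx_j ∧ dx_i and dx_i ∧ dx_i = 0. For each pair (i, j) with i < j, the coefficient of dx_i ∧ dx_j in alpha ∧ beta is (alpha_i * beta_j - alpha_j * beta_i). Collecting: alpha ∧ beta = (y*(2*x + y)) dx ∧ dy + (y*(x - z)) dx ∧ dz + (y*(y + 2*z)) dy ∧ dz.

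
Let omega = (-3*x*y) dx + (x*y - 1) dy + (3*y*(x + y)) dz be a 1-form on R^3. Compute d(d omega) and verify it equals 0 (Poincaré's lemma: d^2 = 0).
d(d omega) = 0

Step 1: d omega = sum_{i<j} (∂f_j/∂x_i - ∂f_i/∂x_j) dx_i ∧ dx_j:
  coeff of dx ∧ dy: 3*x + y
  coeff of dx ∧ dz: 3*y
  coeff of dy ∧ dz: 3*x + 6*y
Step 2: Apply d again to each 2-form coefficient. The only possible 3-form in R^3 is dx ∧ dy ∧ dz, with coefficient
  ∂(coeff of dy∧dz)/∂x - ∂(coeff of dx∧dz)/∂y + ∂(coeff of dx∧dy)/∂z
  = ∂/∂x (3*x + 6*y) - ∂/∂y (3*y) + ∂/∂z (3*x + y).
Each of these terms simplifies to sums of mixed partials that cancel in pairs. The result is 0 (by equality of mixed partials for smooth functions — Schwarz / Clairaut).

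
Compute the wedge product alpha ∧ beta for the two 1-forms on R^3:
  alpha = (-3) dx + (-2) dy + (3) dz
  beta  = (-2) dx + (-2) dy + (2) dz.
alpha ∧ beta = (2) dx ∧ dy + (2) dy ∧ dz

Distribute the wedge, using dx_i ∧ dx_j = -dx_j ∧ dx_i and dx_i ∧ dx_i = 0. For each pair (i, j) with i < j, the coefficient of dx_i ∧ dx_j in alpha ∧ beta is (alpha_i * beta_j - alpha_j * beta_i). Collecting: alpha ∧ beta = (2) dx ∧ dy + (2) dy ∧ dz.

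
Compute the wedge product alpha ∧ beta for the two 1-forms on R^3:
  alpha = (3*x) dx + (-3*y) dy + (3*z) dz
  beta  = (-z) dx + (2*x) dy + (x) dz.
alpha ∧ beta = (6*x^2 - 3*y*z) dx ∧ dy + (3*x^2 + 3*z^2) dx ∧ dz + (-3*x*(y + 2*z)) dy ∧ dz

Distribute the wedge, using dx_i ∧ dx_j = -dx_j ∧ dx_i and dx_i ∧ dx_i = 0. For each pair (i, j) with i < j, the coefficient of dx_i ∧ dx_j in alpha ∧ beta is (alpha_i * beta_j - alpha_j * beta_i). Collecting: alpha ∧ beta = (6*x^2 - 3*y*z) dx ∧ dy + (3*x^2 + 3*z^2) dx ∧ dz + (-3*x*(y + 2*z)) dy ∧ dz.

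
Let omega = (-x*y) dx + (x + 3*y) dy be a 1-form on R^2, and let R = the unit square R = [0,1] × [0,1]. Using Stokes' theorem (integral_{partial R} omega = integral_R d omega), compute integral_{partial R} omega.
integral_(partial R) omega = 3/2

Stokes: integral_partial_R omega = integral_R d omega with d omega = (∂Q/∂x - ∂P/∂y) dx ∧ dy.
  ∂Q/∂x = 1
  ∂P/∂y = -x
  integrand = ∂Q/∂x - ∂P/∂y = x + 1.
Integrating over R: integral_0^1 integral_0^1 (x + 1) dx dy = 3/2.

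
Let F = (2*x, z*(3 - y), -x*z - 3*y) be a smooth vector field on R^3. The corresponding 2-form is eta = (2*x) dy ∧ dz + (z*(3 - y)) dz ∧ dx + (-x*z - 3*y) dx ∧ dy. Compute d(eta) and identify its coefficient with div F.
d(eta) = (-x - z + 2) dx ∧ dy ∧ dz; div F = -x - z + 2

For a 2-form in R^3 of the form above, applying d gives a 3-form with coefficient ∂P/∂x + ∂Q/∂y + ∂R/∂z:
  ∂P/∂x = 2
  ∂Q/∂y = -z
  ∂R/∂z = -x
Sum = -x - z + 2, which is exactly div F.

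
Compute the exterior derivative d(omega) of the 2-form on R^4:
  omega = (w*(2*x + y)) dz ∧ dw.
d(omega) = (2*w) dx ∧ dz ∧ dw + (w) dy ∧ dz ∧ dw

For a 2-form omega = sum_{i<j} g_{ij} dx_i ∧ dx_j, the exterior derivative is
  d(omega) = sum_{i<j} d(g_{ij}) ∧ dx_i ∧ dx_j = sum_{i<j, k} (∂g_{ij}/∂x_k) dx_k ∧ dx_i ∧ dx_j.
Expand each term, using dx_k ∧ dx_i ∧ dx_j = sgn(permutation) dx_{(a)} ∧ dx_{(b)} ∧ dx_{(c)} with (a < b < c) sorted:
  d(w*(2*x + y)) includes (∂/∂x)(w*(2*x + y)) dx = (2*w) dx, which multiplied by dz ∧ dw gives (2*w) dx ∧ dz ∧ dw
  d(w*(2*x + y)) includes (∂/∂y)(w*(2*x + y)) dy = (w) dy, which multiplied by dz ∧ dw gives (w) dy ∧ dz ∧ dw
Collecting like 3-forms: d(omega) = (2*w) dx ∧ dz ∧ dw + (w) dy ∧ dz ∧ dw.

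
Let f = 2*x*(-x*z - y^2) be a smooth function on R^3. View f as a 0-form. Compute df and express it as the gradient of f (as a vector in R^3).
df = (-4*x*z - 2*y^2) dx + (-4*x*y) dy + (-2*x^2) dz; grad f = (-4*x*z - 2*y^2, -4*x*y, -2*x^2)

For a 0-form f, d f = (∂f/∂x) dx + (∂f/∂y) dy + (∂f/∂z) dz. The components of the vector representation are exactly the entries of grad f in Cartesian coordinates:
  ∂f/∂x = -4*x*z - 2*y^2
  ∂f/∂y = -4*x*y
  ∂f/∂z = -2*x^2.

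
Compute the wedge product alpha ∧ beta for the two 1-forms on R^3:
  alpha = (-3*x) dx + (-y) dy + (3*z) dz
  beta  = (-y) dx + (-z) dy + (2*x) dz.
alpha ∧ beta = (3*x*z - y^2) dx ∧ dy + (-6*x^2 + 3*y*z) dx ∧ dz + (-2*x*y + 3*z^2) dy ∧ dz

Distribute the wedge, using dx_i ∧ dx_j = -dx_j ∧ dx_i and dx_i ∧ dx_i = 0. For each pair (i, j) with i < j, the coefficient of dx_i ∧ dx_j in alpha ∧ beta is (alpha_i * beta_j - alpha_j * beta_i). Collecting: alpha ∧ beta = (3*x*z - y^2) dx ∧ dy + (-6*x^2 + 3*y*z) dx ∧ dz + (-2*x*y + 3*z^2) dy ∧ dz.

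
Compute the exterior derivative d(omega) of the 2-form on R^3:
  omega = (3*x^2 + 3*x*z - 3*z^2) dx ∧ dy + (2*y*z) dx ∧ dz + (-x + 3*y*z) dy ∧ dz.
d(omega) = (3*x - 8*z - 1) dx ∧ dy ∧ dz

For a 2-form omega = sum_{i<j} g_{ij} dx_i ∧ dx_j, the exterior derivative is
  d(omega) = sum_{i<j} d(g_{ij}) ∧ dx_i ∧ dx_j = sum_{i<j, k} (∂g_{ij}/∂x_k) dx_k ∧ dx_i ∧ dx_j.
Expand each term, using dx_k ∧ dx_i ∧ dx_j = sgn(permutation) dx_{(a)} ∧ dx_{(b)} ∧ dx_{(c)} with (a < b < c) sorted:
  d(3*x^2 + 3*x*z - 3*z^2) includes (∂/∂z)(3*x^2 + 3*x*z - 3*z^2) dz = (3*x - 6*z) dz, which multiplied by dx ∧ dy gives (3*x - 6*z) dx ∧ dy ∧ dz
  d(2*y*z) includes (∂/∂y)(2*y*z) dy = (2*z) dy, which multiplied by dx ∧ dz gives (-2*z) dx ∧ dy ∧ dz
  d(-x + 3*y*z) includes (∂/∂x)(-x + 3*y*z) dx = (-1) dx, which multiplied by dy ∧ dz gives (-1) dx ∧ dy ∧ dz
Collecting like 3-forms: d(omega) = (3*x - 8*z - 1) dx ∧ dy ∧ dz.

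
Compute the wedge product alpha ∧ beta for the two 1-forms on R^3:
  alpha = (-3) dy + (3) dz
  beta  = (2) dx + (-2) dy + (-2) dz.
alpha ∧ beta = (6) dx ∧ dy + (12) dy ∧ dz + (-6) dx ∧ dz

Distribute the wedge, using dx_i ∧ dx_j = -dx_j ∧ dx_i and dx_i ∧ dx_i = 0. For each pair (i, j) with i < j, the coefficient of dx_i ∧ dx_j in alpha ∧ beta is (alpha_i * beta_j - alpha_j * beta_i). Collecting: alpha ∧ beta = (6) dx ∧ dy + (12) dy ∧ dz + (-6) dx ∧ dz.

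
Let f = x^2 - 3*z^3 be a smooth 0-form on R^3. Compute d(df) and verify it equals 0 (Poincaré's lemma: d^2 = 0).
d(df) = 0

Step 1: df = sum_i (∂f/∂x_i) dx_i = (2*x) dx + (0) dy + (-9*z^2) dz.
Step 2: Apply d again. Using the 1-form formula, the coefficient of dx ∧ dy in d(df) is ∂^2 f/∂x ∂y - ∂^2 f/∂y ∂x = (0) - (0) = 0 (equality of mixed partials for smooth f).
Similarly for dx ∧ dz and dy ∧ dz — all coefficients vanish. So d(df) = 0.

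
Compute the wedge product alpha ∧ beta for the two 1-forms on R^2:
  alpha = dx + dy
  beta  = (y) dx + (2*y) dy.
alpha ∧ beta = (y) dx ∧ dy

Distribute the wedge, using dx_i ∧ dx_j = -dx_j ∧ dx_i and dx_i ∧ dx_i = 0. For each pair (i, j) with i < j, the coefficient of dx_i ∧ dx_j in alpha ∧ beta is (alpha_i * beta_j - alpha_j * beta_i). Collecting: alpha ∧ beta = (y) dx ∧ dy.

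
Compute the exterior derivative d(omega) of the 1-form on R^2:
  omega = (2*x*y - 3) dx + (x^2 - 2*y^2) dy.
d(omega) = 0

For a 1-form omega = sum_i f_i dx_i, the exterior derivative is
  d(omega) = sum_{i < j} (∂f_j/∂x_i - ∂f_i/∂x_j) dx_i ∧ dx_j.

Assembling: d(omega) = 0.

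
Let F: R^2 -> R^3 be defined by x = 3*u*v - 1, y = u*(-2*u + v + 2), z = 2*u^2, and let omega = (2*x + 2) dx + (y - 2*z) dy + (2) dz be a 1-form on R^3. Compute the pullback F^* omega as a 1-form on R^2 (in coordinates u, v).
F^* omega = (u*(24*u^2 - 10*u*v - 20*u + 19*v^2 + 4*v + 12)) du + (u^2*(-6*u + 19*v + 2)) dv

Using F^*(f dg) = (f ∘ F) d(g ∘ F), substitute each coordinate x_i by F_i(u, v) in f_i, and replace dx_i by d F_i = (∂F_i/∂u) du + (∂F_i/∂v) dv.
  For the x component: f_1(F) = 6*u*v; d F_1 = (3*v) du + (3*u) dv
  For the y component: f_2(F) = u*(-6*u + v + 2); d F_2 = (-4*u + v + 2) du + (u) dv
  For the z component: f_3(F) = 2; d F_3 = (4*u) du + (0) dv
Combining and collecting du, dv coefficients:
  coeff of du: u*(24*u^2 - 10*u*v - 20*u + 19*v^2 + 4*v + 12)
  coeff of dv: u^2*(-6*u + 19*v + 2)
F^* omega = (u*(24*u^2 - 10*u*v - 20*u + 19*v^2 + 4*v + 12)) du + (u^2*(-6*u + 19*v + 2)) dv.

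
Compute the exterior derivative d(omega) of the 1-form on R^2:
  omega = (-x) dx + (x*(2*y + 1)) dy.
d(omega) = (2*y + 1) dx ∧ dy

For a 1-form omega = sum_i f_i dx_i, the exterior derivative is
  d(omega) = sum_{i < j} (∂f_j/∂x_i - ∂f_i/∂x_j) dx_i ∧ dx_j.
  coefficient of dx ∧ dy: ∂f_2/∂x - ∂f_1/∂y = ∂(x*(2*y + 1))/∂x - ∂(-x)/∂y = 2*y + 1
Assembling: d(omega) = (2*y + 1) dx ∧ dy.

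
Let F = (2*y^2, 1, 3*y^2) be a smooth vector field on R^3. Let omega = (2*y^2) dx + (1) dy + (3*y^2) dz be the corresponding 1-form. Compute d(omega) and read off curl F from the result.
d(omega) = (6*y) dy ∧ dz + (0) dz ∧ dx + (-4*y) dx ∧ dy; curl F = (6*y, 0, -4*y)

d omega = sum_{i<j} (∂f_j/∂x_i - ∂f_i/∂x_j) dx_i ∧ dx_j. Under the identification (dy ∧ dz, dz ∧ dx, dx ∧ dy) ↔ (e_x, e_y, e_z), the coefficients are exactly the components of curl F. Compute:
  ∂R/∂y - ∂Q/∂z = (6*y) - (0) = 6*y
  ∂P/∂z - ∂R/∂x = (0) - (0) = 0
  ∂Q/∂x - ∂P/∂y = (0) - (4*y) = -4*y.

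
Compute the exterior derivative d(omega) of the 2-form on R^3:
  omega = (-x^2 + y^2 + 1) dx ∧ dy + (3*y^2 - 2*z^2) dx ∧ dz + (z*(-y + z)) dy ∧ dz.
d(omega) = (-6*y) dx ∧ dy ∧ dz

For a 2-form omega = sum_{i<j} g_{ij} dx_i ∧ dx_j, the exterior derivative is
  d(omega) = sum_{i<j} d(g_{ij}) ∧ dx_i ∧ dx_j = sum_{i<j, k} (∂g_{ij}/∂x_k) dx_k ∧ dx_i ∧ dx_j.
Expand each term, using dx_k ∧ dx_i ∧ dx_j = sgn(permutation) dx_{(a)} ∧ dx_{(b)} ∧ dx_{(c)} with (a < b < c) sorted:
  d(3*y^2 - 2*z^2) includes (∂/∂y)(3*y^2 - 2*z^2) dy = (6*y) dy, which multiplied by dx ∧ dz gives (-6*y) dx ∧ dy ∧ dz
Collecting like 3-forms: d(omega) = (-6*y) dx ∧ dy ∧ dz.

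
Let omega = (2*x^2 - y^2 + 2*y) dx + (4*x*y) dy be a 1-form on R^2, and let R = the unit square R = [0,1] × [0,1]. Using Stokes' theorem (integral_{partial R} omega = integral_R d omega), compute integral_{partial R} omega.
integral_(partial R) omega = 1

Stokes: integral_partial_R omega = integral_R d omega with d omega = (∂Q/∂x - ∂P/∂y) dx ∧ dy.
  ∂Q/∂x = 4*y
  ∂P/∂y = 2 - 2*y
  integrand = ∂Q/∂x - ∂P/∂y = 6*y - 2.
Integrating over R: integral_0^1 integral_0^1 (6*y - 2) dx dy = 1.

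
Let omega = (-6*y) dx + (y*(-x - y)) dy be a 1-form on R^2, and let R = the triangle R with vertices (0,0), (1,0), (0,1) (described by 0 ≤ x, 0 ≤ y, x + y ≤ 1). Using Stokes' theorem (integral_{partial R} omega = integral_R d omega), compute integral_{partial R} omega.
integral_(partial R) omega = 17/6

Stokes: integral_partial_R omega = integral_R d omega with d omega = (∂Q/∂x - ∂P/∂y) dx ∧ dy.
  ∂Q/∂x = -y
  ∂P/∂y = -6
  integrand = ∂Q/∂x - ∂P/∂y = 6 - y.
Integrating over R: integral_0^1 integral_0^{1-x} (6 - y) dy dx = 17/6.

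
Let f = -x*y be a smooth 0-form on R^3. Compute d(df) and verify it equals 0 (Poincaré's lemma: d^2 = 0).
d(df) = 0

Step 1: df = sum_i (∂f/∂x_i) dx_i = (-y) dx + (-x) dy + (0) dz.
Step 2: Apply d again. Using the 1-form formula, the coefficient of dx ∧ dy in d(df) is ∂^2 f/∂x ∂y - ∂^2 f/∂y ∂x = (-1) - (-1) = 0 (equality of mixed partials for smooth f).
Similarly for dx ∧ dz and dy ∧ dz — all coefficients vanish. So d(df) = 0.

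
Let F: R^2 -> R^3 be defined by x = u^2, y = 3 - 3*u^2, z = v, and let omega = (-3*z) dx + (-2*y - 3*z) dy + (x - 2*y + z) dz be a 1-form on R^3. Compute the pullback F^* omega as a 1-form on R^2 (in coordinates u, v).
F^* omega = (12*u*(-3*u^2 + v + 3)) du + (7*u^2 + v - 6) dv

Using F^*(f dg) = (f ∘ F) d(g ∘ F), substitute each coordinate x_i by F_i(u, v) in f_i, and replace dx_i by d F_i = (∂F_i/∂u) du + (∂F_i/∂v) dv.
  For the x component: f_1(F) = -3*v; d F_1 = (2*u) du + (0) dv
  For the y component: f_2(F) = 6*u^2 - 3*v - 6; d F_2 = (-6*u) du + (0) dv
  For the z component: f_3(F) = 7*u^2 + v - 6; d F_3 = (0) du + (1) dv
Combining and collecting du, dv coefficients:
  coeff of du: 12*u*(-3*u^2 + v + 3)
  coeff of dv: 7*u^2 + v - 6
F^* omega = (12*u*(-3*u^2 + v + 3)) du + (7*u^2 + v - 6) dv.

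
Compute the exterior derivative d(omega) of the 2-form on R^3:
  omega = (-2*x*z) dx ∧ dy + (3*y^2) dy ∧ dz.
d(omega) = (-2*x) dx ∧ dy ∧ dz

For a 2-form omega = sum_{i<j} g_{ij} dx_i ∧ dx_j, the exterior derivative is
  d(omega) = sum_{i<j} d(g_{ij}) ∧ dx_i ∧ dx_j = sum_{i<j, k} (∂g_{ij}/∂x_k) dx_k ∧ dx_i ∧ dx_j.
Expand each term, using dx_k ∧ dx_i ∧ dx_j = sgn(permutation) dx_{(a)} ∧ dx_{(b)} ∧ dx_{(c)} with (a < b < c) sorted:
  d(-2*x*z) includes (∂/∂z)(-2*x*z) dz = (-2*x) dz, which multiplied by dx ∧ dy gives (-2*x) dx ∧ dy ∧ dz
Collecting like 3-forms: d(omega) = (-2*x) dx ∧ dy ∧ dz.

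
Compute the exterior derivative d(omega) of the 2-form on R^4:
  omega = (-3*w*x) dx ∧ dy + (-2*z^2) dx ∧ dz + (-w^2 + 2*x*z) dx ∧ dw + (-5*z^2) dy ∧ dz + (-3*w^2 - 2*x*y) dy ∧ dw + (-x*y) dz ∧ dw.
d(omega) = (-3*x - 2*y) dx ∧ dy ∧ dw + (-2*x - y) dx ∧ dz ∧ dw + (-x) dy ∧ dz ∧ dw

For a 2-form omega = sum_{i<j} g_{ij} dx_i ∧ dx_j, the exterior derivative is
  d(omega) = sum_{i<j} d(g_{ij}) ∧ dx_i ∧ dx_j = sum_{i<j, k} (∂g_{ij}/∂x_k) dx_k ∧ dx_i ∧ dx_j.
Expand each term, using dx_k ∧ dx_i ∧ dx_j = sgn(permutation) dx_{(a)} ∧ dx_{(b)} ∧ dx_{(c)} with (a < b < c) sorted:
  d(-3*w*x) includes (∂/∂w)(-3*w*x) dw = (-3*x) dw, which multiplied by dx ∧ dy gives (-3*x) dx ∧ dy ∧ dw
  d(-w^2 + 2*x*z) includes (∂/∂z)(-w^2 + 2*x*z) dz = (2*x) dz, which multiplied by dx ∧ dw gives (-2*x) dx ∧ dz ∧ dw
  d(-3*w^2 - 2*x*y) includes (∂/∂x)(-3*w^2 - 2*x*y) dx = (-2*y) dx, which multiplied by dy ∧ dw gives (-2*y) dx ∧ dy ∧ dw
  d(-x*y) includes (∂/∂x)(-x*y) dx = (-y) dx, which multiplied by dz ∧ dw gives (-y) dx ∧ dz ∧ dw
  d(-x*y) includes (∂/∂y)(-x*y) dy = (-x) dy, which multiplied by dz ∧ dw gives (-x) dy ∧ dz ∧ dw
Collecting like 3-forms: d(omega) = (-3*x - 2*y) dx ∧ dy ∧ dw + (-2*x - y) dx ∧ dz ∧ dw + (-x) dy ∧ dz ∧ dw.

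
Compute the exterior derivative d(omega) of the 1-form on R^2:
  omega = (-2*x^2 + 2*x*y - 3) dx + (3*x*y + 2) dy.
d(omega) = (-2*x + 3*y) dx ∧ dy

For a 1-form omega = sum_i f_i dx_i, the exterior derivative is
  d(omega) = sum_{i < j} (∂f_j/∂x_i - ∂f_i/∂x_j) dx_i ∧ dx_j.
  coefficient of dx ∧ dy: ∂f_2/∂x - ∂f_1/∂y = ∂(3*x*y + 2)/∂x - ∂(-2*x^2 + 2*x*y - 3)/∂y = -2*x + 3*y
Assembling: d(omega) = (-2*x + 3*y) dx ∧ dy.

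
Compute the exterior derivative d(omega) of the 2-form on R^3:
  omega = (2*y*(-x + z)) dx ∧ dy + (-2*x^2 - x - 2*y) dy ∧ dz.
d(omega) = (-4*x + 2*y - 1) dx ∧ dy ∧ dz

For a 2-form omega = sum_{i<j} g_{ij} dx_i ∧ dx_j, the exterior derivative is
  d(omega) = sum_{i<j} d(g_{ij}) ∧ dx_i ∧ dx_j = sum_{i<j, k} (∂g_{ij}/∂x_k) dx_k ∧ dx_i ∧ dx_j.
Expand each term, using dx_k ∧ dx_i ∧ dx_j = sgn(permutation) dx_{(a)} ∧ dx_{(b)} ∧ dx_{(c)} with (a < b < c) sorted:
  d(2*y*(-x + z)) includes (∂/∂z)(2*y*(-x + z)) dz = (2*y) dz, which multiplied by dx ∧ dy gives (2*y) dx ∧ dy ∧ dz
  d(-2*x^2 - x - 2*y) includes (∂/∂x)(-2*x^2 - x - 2*y) dx = (-4*x - 1) dx, which multiplied by dy ∧ dz gives (-4*x - 1) dx ∧ dy ∧ dz
Collecting like 3-forms: d(omega) = (-4*x + 2*y - 1) dx ∧ dy ∧ dz.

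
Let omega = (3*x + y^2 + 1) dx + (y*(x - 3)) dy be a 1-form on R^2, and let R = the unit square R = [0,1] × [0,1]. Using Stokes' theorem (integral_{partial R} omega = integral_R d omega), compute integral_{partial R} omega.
integral_(partial R) omega = -1/2

Stokes: integral_partial_R omega = integral_R d omega with d omega = (∂Q/∂x - ∂P/∂y) dx ∧ dy.
  ∂Q/∂x = y
  ∂P/∂y = 2*y
  integrand = ∂Q/∂x - ∂P/∂y = -y.
Integrating over R: integral_0^1 integral_0^1 (-y) dx dy = -1/2.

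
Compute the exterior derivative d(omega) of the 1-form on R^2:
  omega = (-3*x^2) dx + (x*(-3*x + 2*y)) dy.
d(omega) = (-6*x + 2*y) dx ∧ dy

For a 1-form omega = sum_i f_i dx_i, the exterior derivative is
  d(omega) = sum_{i < j} (∂f_j/∂x_i - ∂f_i/∂x_j) dx_i ∧ dx_j.
  coefficient of dx ∧ dy: ∂f_2/∂x - ∂f_1/∂y = ∂(x*(-3*x + 2*y))/∂x - ∂(-3*x^2)/∂y = -6*x + 2*y
Assembling: d(omega) = (-6*x + 2*y) dx ∧ dy.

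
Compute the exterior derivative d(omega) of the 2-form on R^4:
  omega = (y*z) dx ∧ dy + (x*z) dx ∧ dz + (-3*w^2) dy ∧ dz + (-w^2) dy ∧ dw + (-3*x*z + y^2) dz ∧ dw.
d(omega) = (y) dx ∧ dy ∧ dz + (-6*w + 2*y) dy ∧ dz ∧ dw + (-3*z) dx ∧ dz ∧ dw

For a 2-form omega = sum_{i<j} g_{ij} dx_i ∧ dx_j, the exterior derivative is
  d(omega) = sum_{i<j} d(g_{ij}) ∧ dx_i ∧ dx_j = sum_{i<j, k} (∂g_{ij}/∂x_k) dx_k ∧ dx_i ∧ dx_j.
Expand each term, using dx_k ∧ dx_i ∧ dx_j = sgn(permutation) dx_{(a)} ∧ dx_{(b)} ∧ dx_{(c)} with (a < b < c) sorted:
  d(y*z) includes (∂/∂z)(y*z) dz = (y) dz, which multiplied by dx ∧ dy gives (y) dx ∧ dy ∧ dz
  d(-3*w^2) includes (∂/∂w)(-3*w^2) dw = (-6*w) dw, which multiplied by dy ∧ dz gives (-6*w) dy ∧ dz ∧ dw
  d(-3*x*z + y^2) includes (∂/∂x)(-3*x*z + y^2) dx = (-3*z) dx, which multiplied by dz ∧ dw gives (-3*z) dx ∧ dz ∧ dw
  d(-3*x*z + y^2) includes (∂/∂y)(-3*x*z + y^2) dy = (2*y) dy, which multiplied by dz ∧ dw gives (2*y) dy ∧ dz ∧ dw
Collecting like 3-forms: d(omega) = (y) dx ∧ dy ∧ dz + (-6*w + 2*y) dy ∧ dz ∧ dw + (-3*z) dx ∧ dz ∧ dw.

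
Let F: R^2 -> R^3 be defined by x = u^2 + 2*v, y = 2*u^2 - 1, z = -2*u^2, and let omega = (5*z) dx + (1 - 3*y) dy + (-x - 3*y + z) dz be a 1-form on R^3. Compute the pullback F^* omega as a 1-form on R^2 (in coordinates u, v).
F^* omega = (4*u*(-2*u^2 + 2*v + 1)) du + (-20*u^2) dv

Using F^*(f dg) = (f ∘ F) d(g ∘ F), substitute each coordinate x_i by F_i(u, v) in f_i, and replace dx_i by d F_i = (∂F_i/∂u) du + (∂F_i/∂v) dv.
  For the x component: f_1(F) = -10*u^2; d F_1 = (2*u) du + (2) dv
  For the y component: f_2(F) = 4 - 6*u^2; d F_2 = (4*u) du + (0) dv
  For the z component: f_3(F) = -9*u^2 - 2*v + 3; d F_3 = (-4*u) du + (0) dv
Combining and collecting du, dv coefficients:
  coeff of du: 4*u*(-2*u^2 + 2*v + 1)
  coeff of dv: -20*u^2
F^* omega = (4*u*(-2*u^2 + 2*v + 1)) du + (-20*u^2) dv.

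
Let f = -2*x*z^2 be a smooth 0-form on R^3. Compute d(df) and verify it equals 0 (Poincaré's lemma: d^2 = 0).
d(df) = 0

Step 1: df = sum_i (∂f/∂x_i) dx_i = (-2*z^2) dx + (0) dy + (-4*x*z) dz.
Step 2: Apply d again. Using the 1-form formula, the coefficient of dx ∧ dy in d(df) is ∂^2 f/∂x ∂y - ∂^2 f/∂y ∂x = (0) - (0) = 0 (equality of mixed partials for smooth f).
Similarly for dx ∧ dz and dy ∧ dz — all coefficients vanish. So d(df) = 0.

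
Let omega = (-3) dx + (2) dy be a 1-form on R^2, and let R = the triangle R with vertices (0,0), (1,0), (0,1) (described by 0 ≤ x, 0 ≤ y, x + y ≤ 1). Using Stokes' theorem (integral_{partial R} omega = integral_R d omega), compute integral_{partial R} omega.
integral_(partial R) omega = 0

Stokes: integral_partial_R omega = integral_R d omega with d omega = (∂Q/∂x - ∂P/∂y) dx ∧ dy.
  ∂Q/∂x = 0
  ∂P/∂y = 0
  integrand = ∂Q/∂x - ∂P/∂y = 0.
Integrating over R: integral_0^1 integral_0^{1-x} (0) dy dx = 0.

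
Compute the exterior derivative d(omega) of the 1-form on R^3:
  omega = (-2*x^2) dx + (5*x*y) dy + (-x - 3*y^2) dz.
d(omega) = (5*y) dx ∧ dy + (-1) dx ∧ dz + (-6*y) dy ∧ dz

For a 1-form omega = sum_i f_i dx_i, the exterior derivative is
  d(omega) = sum_{i < j} (∂f_j/∂x_i - ∂f_i/∂x_j) dx_i ∧ dx_j.
  coefficient of dx ∧ dy: ∂f_2/∂x - ∂f_1/∂y = ∂(5*x*y)/∂x - ∂(-2*x^2)/∂y = 5*y
  coefficient of dx ∧ dz: ∂f_3/∂x - ∂f_1/∂z = ∂(-x - 3*y^2)/∂x - ∂(-2*x^2)/∂z = -1
  coefficient of dy ∧ dz: ∂f_3/∂y - ∂f_2/∂z = ∂(-x - 3*y^2)/∂y - ∂(5*x*y)/∂z = -6*y
Assembling: d(omega) = (5*y) dx ∧ dy + (-1) dx ∧ dz + (-6*y) dy ∧ dz.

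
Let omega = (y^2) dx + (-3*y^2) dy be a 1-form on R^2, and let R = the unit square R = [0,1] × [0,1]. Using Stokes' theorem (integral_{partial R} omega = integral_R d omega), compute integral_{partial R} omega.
integral_(partial R) omega = -1

Stokes: integral_partial_R omega = integral_R d omega with d omega = (∂Q/∂x - ∂P/∂y) dx ∧ dy.
  ∂Q/∂x = 0
  ∂P/∂y = 2*y
  integrand = ∂Q/∂x - ∂P/∂y = -2*y.
Integrating over R: integral_0^1 integral_0^1 (-2*y) dx dy = -1.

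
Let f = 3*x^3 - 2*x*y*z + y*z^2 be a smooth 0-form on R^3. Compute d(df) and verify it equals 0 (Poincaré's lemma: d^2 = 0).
d(df) = 0

Step 1: df = sum_i (∂f/∂x_i) dx_i = (9*x^2 - 2*y*z) dx + (z*(-2*x + z)) dy + (2*y*(-x + z)) dz.
Step 2: Apply d again. Using the 1-form formula, the coefficient of dx ∧ dy in d(df) is ∂^2 f/∂x ∂y - ∂^2 f/∂y ∂x = (-2*z) - (-2*z) = 0 (equality of mixed partials for smooth f).
Similarly for dx ∧ dz and dy ∧ dz — all coefficients vanish. So d(df) = 0.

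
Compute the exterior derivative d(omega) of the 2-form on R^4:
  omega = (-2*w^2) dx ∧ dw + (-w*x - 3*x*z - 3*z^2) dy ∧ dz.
d(omega) = (-w - 3*z) dx ∧ dy ∧ dz + (-x) dy ∧ dz ∧ dw

For a 2-form omega = sum_{i<j} g_{ij} dx_i ∧ dx_j, the exterior derivative is
  d(omega) = sum_{i<j} d(g_{ij}) ∧ dx_i ∧ dx_j = sum_{i<j, k} (∂g_{ij}/∂x_k) dx_k ∧ dx_i ∧ dx_j.
Expand each term, using dx_k ∧ dx_i ∧ dx_j = sgn(permutation) dx_{(a)} ∧ dx_{(b)} ∧ dx_{(c)} with (a < b < c) sorted:
  d(-w*x - 3*x*z - 3*z^2) includes (∂/∂x)(-w*x - 3*x*z - 3*z^2) dx = (-w - 3*z) dx, which multiplied by dy ∧ dz gives (-w - 3*z) dx ∧ dy ∧ dz
  d(-w*x - 3*x*z - 3*z^2) includes (∂/∂w)(-w*x - 3*x*z - 3*z^2) dw = (-x) dw, which multiplied by dy ∧ dz gives (-x) dy ∧ dz ∧ dw
Collecting like 3-forms: d(omega) = (-w - 3*z) dx ∧ dy ∧ dz + (-x) dy ∧ dz ∧ dw.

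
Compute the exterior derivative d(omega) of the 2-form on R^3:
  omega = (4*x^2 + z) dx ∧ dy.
d(omega) = (1) dx ∧ dy ∧ dz

For a 2-form omega = sum_{i<j} g_{ij} dx_i ∧ dx_j, the exterior derivative is
  d(omega) = sum_{i<j} d(g_{ij}) ∧ dx_i ∧ dx_j = sum_{i<j, k} (∂g_{ij}/∂x_k) dx_k ∧ dx_i ∧ dx_j.
Expand each term, using dx_k ∧ dx_i ∧ dx_j = sgn(permutation) dx_{(a)} ∧ dx_{(b)} ∧ dx_{(c)} with (a < b < c) sorted:
  d(4*x^2 + z) includes (∂/∂z)(4*x^2 + z) dz = (1) dz, which multiplied by dx ∧ dy gives (1) dx ∧ dy ∧ dz
Collecting like 3-forms: d(omega) = (1) dx ∧ dy ∧ dz.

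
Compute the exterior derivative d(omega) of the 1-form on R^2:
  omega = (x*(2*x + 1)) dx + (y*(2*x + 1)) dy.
d(omega) = (2*y) dx ∧ dy

For a 1-form omega = sum_i f_i dx_i, the exterior derivative is
  d(omega) = sum_{i < j} (∂f_j/∂x_i - ∂f_i/∂x_j) dx_i ∧ dx_j.
  coefficient of dx ∧ dy: ∂f_2/∂x - ∂f_1/∂y = ∂(y*(2*x + 1))/∂x - ∂(x*(2*x + 1))/∂y = 2*y
Assembling: d(omega) = (2*y) dx ∧ dy.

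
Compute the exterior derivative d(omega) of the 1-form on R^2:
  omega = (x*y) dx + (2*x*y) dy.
d(omega) = (-x + 2*y) dx ∧ dy

For a 1-form omega = sum_i f_i dx_i, the exterior derivative is
  d(omega) = sum_{i < j} (∂f_j/∂x_i - ∂f_i/∂x_j) dx_i ∧ dx_j.
  coefficient of dx ∧ dy: ∂f_2/∂x - ∂f_1/∂y = ∂(2*x*y)/∂x - ∂(x*y)/∂y = -x + 2*y
Assembling: d(omega) = (-x + 2*y) dx ∧ dy.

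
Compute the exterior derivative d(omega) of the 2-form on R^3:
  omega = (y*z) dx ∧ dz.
d(omega) = (-z) dx ∧ dy ∧ dz

For a 2-form omega = sum_{i<j} g_{ij} dx_i ∧ dx_j, the exterior derivative is
  d(omega) = sum_{i<j} d(g_{ij}) ∧ dx_i ∧ dx_j = sum_{i<j, k} (∂g_{ij}/∂x_k) dx_k ∧ dx_i ∧ dx_j.
Expand each term, using dx_k ∧ dx_i ∧ dx_j = sgn(permutation) dx_{(a)} ∧ dx_{(b)} ∧ dx_{(c)} with (a < b < c) sorted:
  d(y*z) includes (∂/∂y)(y*z) dy = (z) dy, which multiplied by dx ∧ dz gives (-z) dx ∧ dy ∧ dz
Collecting like 3-forms: d(omega) = (-z) dx ∧ dy ∧ dz.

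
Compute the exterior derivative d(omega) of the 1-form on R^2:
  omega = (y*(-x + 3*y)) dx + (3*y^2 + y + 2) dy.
d(omega) = (x - 6*y) dx ∧ dy

For a 1-form omega = sum_i f_i dx_i, the exterior derivative is
  d(omega) = sum_{i < j} (∂f_j/∂x_i - ∂f_i/∂x_j) dx_i ∧ dx_j.
  coefficient of dx ∧ dy: ∂f_2/∂x - ∂f_1/∂y = ∂(3*y^2 + y + 2)/∂x - ∂(y*(-x + 3*y))/∂y = x - 6*y
Assembling: d(omega) = (x - 6*y) dx ∧ dy.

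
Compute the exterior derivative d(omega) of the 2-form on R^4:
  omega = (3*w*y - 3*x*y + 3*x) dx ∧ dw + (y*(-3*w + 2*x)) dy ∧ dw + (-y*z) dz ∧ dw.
d(omega) = (-3*w + 3*x + 2*y) dx ∧ dy ∧ dw + (-z) dy ∧ dz ∧ dw

For a 2-form omega = sum_{i<j} g_{ij} dx_i ∧ dx_j, the exterior derivative is
  d(omega) = sum_{i<j} d(g_{ij}) ∧ dx_i ∧ dx_j = sum_{i<j, k} (∂g_{ij}/∂x_k) dx_k ∧ dx_i ∧ dx_j.
Expand each term, using dx_k ∧ dx_i ∧ dx_j = sgn(permutation) dx_{(a)} ∧ dx_{(b)} ∧ dx_{(c)} with (a < b < c) sorted:
  d(3*w*y - 3*x*y + 3*x) includes (∂/∂y)(3*w*y - 3*x*y + 3*x) dy = (3*w - 3*x) dy, which multiplied by dx ∧ dw gives (-3*w + 3*x) dx ∧ dy ∧ dw
  d(y*(-3*w + 2*x)) includes (∂/∂x)(y*(-3*w + 2*x)) dx = (2*y) dx, which multiplied by dy ∧ dw gives (2*y) dx ∧ dy ∧ dw
  d(-y*z) includes (∂/∂y)(-y*z) dy = (-z) dy, which multiplied by dz ∧ dw gives (-z) dy ∧ dz ∧ dw
Collecting like 3-forms: d(omega) = (-3*w + 3*x + 2*y) dx ∧ dy ∧ dw + (-z) dy ∧ dz ∧ dw.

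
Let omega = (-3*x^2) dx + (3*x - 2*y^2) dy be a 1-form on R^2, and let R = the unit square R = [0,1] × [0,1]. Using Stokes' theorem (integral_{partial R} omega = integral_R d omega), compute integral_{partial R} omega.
integral_(partial R) omega = 3

Stokes: integral_partial_R omega = integral_R d omega with d omega = (∂Q/∂x - ∂P/∂y) dx ∧ dy.
  ∂Q/∂x = 3
  ∂P/∂y = 0
  integrand = ∂Q/∂x - ∂P/∂y = 3.
Integrating over R: integral_0^1 integral_0^1 (3) dx dy = 3.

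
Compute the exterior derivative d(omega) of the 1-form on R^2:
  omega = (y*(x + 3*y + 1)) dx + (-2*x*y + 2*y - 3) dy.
d(omega) = (-x - 8*y - 1) dx ∧ dy

For a 1-form omega = sum_i f_i dx_i, the exterior derivative is
  d(omega) = sum_{i < j} (∂f_j/∂x_i - ∂f_i/∂x_j) dx_i ∧ dx_j.
  coefficient of dx ∧ dy: ∂f_2/∂x - ∂f_1/∂y = ∂(-2*x*y + 2*y - 3)/∂x - ∂(y*(x + 3*y + 1))/∂y = -x - 8*y - 1
Assembling: d(omega) = (-x - 8*y - 1) dx ∧ dy.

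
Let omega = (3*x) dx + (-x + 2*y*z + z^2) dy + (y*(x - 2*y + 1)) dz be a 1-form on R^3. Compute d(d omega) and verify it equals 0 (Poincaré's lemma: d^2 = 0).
d(d omega) = 0

Step 1: d omega = sum_{i<j} (∂f_j/∂x_i - ∂f_i/∂x_j) dx_i ∧ dx_j:
  coeff of dx ∧ dy: -1
  coeff of dx ∧ dz: y
  coeff of dy ∧ dz: x - 6*y - 2*z + 1
Step 2: Apply d again to each 2-form coefficient. The only possible 3-form in R^3 is dx ∧ dy ∧ dz, with coefficient
  ∂(coeff of dy∧dz)/∂x - ∂(coeff of dx∧dz)/∂y + ∂(coeff of dx∧dy)/∂z
  = ∂/∂x (x - 6*y - 2*z + 1) - ∂/∂y (y) + ∂/∂z (-1).
Each of these terms simplifies to sums of mixed partials that cancel in pairs. The result is 0 (by equality of mixed partials for smooth functions — Schwarz / Clairaut).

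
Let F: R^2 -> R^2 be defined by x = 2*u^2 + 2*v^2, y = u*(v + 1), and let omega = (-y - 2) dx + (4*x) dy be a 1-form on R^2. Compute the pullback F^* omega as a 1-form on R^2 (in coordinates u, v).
F^* omega = (4*u^2*v + 4*u^2 - 8*u + 8*v^3 + 8*v^2) du + (8*u^3 + 4*u*v^2 - 4*u*v - 8*v) dv

Using F^*(f dg) = (f ∘ F) d(g ∘ F), substitute each coordinate x_i by F_i(u, v) in f_i, and replace dx_i by d F_i = (∂F_i/∂u) du + (∂F_i/∂v) dv.
  For the x component: f_1(F) = -u*v - u - 2; d F_1 = (4*u) du + (4*v) dv
  For the y component: f_2(F) = 8*u^2 + 8*v^2; d F_2 = (v + 1) du + (u) dv
Combining and collecting du, dv coefficients:
  coeff of du: 4*u^2*v + 4*u^2 - 8*u + 8*v^3 + 8*v^2
  coeff of dv: 8*u^3 + 4*u*v^2 - 4*u*v - 8*v
F^* omega = (4*u^2*v + 4*u^2 - 8*u + 8*v^3 + 8*v^2) du + (8*u^3 + 4*u*v^2 - 4*u*v - 8*v) dv.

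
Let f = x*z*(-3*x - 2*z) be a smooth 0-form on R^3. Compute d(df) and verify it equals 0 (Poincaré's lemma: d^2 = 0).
d(df) = 0

Step 1: df = sum_i (∂f/∂x_i) dx_i = (2*z*(-3*x - z)) dx + (0) dy + (x*(-3*x - 4*z)) dz.
Step 2: Apply d again. Using the 1-form formula, the coefficient of dx ∧ dy in d(df) is ∂^2 f/∂x ∂y - ∂^2 f/∂y ∂x = (0) - (0) = 0 (equality of mixed partials for smooth f).
Similarly for dx ∧ dz and dy ∧ dz — all coefficients vanish. So d(df) = 0.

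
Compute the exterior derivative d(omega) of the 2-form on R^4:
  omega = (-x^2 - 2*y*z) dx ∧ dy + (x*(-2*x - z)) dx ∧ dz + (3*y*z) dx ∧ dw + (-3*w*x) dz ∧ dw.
d(omega) = (-2*y) dx ∧ dy ∧ dz + (-3*z) dx ∧ dy ∧ dw + (-3*w - 3*y) dx ∧ dz ∧ dw

For a 2-form omega = sum_{i<j} g_{ij} dx_i ∧ dx_j, the exterior derivative is
  d(omega) = sum_{i<j} d(g_{ij}) ∧ dx_i ∧ dx_j = sum_{i<j, k} (∂g_{ij}/∂x_k) dx_k ∧ dx_i ∧ dx_j.
Expand each term, using dx_k ∧ dx_i ∧ dx_j = sgn(permutation) dx_{(a)} ∧ dx_{(b)} ∧ dx_{(c)} with (a < b < c) sorted:
  d(-x^2 - 2*y*z) includes (∂/∂z)(-x^2 - 2*y*z) dz = (-2*y) dz, which multiplied by dx ∧ dy gives (-2*y) dx ∧ dy ∧ dz
  d(3*y*z) includes (∂/∂y)(3*y*z) dy = (3*z) dy, which multiplied by dx ∧ dw gives (-3*z) dx ∧ dy ∧ dw
  d(3*y*z) includes (∂/∂z)(3*y*z) dz = (3*y) dz, which multiplied by dx ∧ dw gives (-3*y) dx ∧ dz ∧ dw
  d(-3*w*x) includes (∂/∂x)(-3*w*x) dx = (-3*w) dx, which multiplied by dz ∧ dw gives (-3*w) dx ∧ dz ∧ dw
Collecting like 3-forms: d(omega) = (-2*y) dx ∧ dy ∧ dz + (-3*z) dx ∧ dy ∧ dw + (-3*w - 3*y) dx ∧ dz ∧ dw.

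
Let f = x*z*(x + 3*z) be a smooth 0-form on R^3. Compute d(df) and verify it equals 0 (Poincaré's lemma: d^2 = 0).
d(df) = 0

Step 1: df = sum_i (∂f/∂x_i) dx_i = (z*(2*x + 3*z)) dx + (0) dy + (x*(x + 6*z)) dz.
Step 2: Apply d again. Using the 1-form formula, the coefficient of dx ∧ dy in d(df) is ∂^2 f/∂x ∂y - ∂^2 f/∂y ∂x = (0) - (0) = 0 (equality of mixed partials for smooth f).
Similarly for dx ∧ dz and dy ∧ dz — all coefficients vanish. So d(df) = 0.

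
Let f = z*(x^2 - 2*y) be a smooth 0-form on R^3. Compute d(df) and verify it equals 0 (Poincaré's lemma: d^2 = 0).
d(df) = 0

Step 1: df = sum_i (∂f/∂x_i) dx_i = (2*x*z) dx + (-2*z) dy + (x^2 - 2*y) dz.
Step 2: Apply d again. Using the 1-form formula, the coefficient of dx ∧ dy in d(df) is ∂^2 f/∂x ∂y - ∂^2 f/∂y ∂x = (0) - (0) = 0 (equality of mixed partials for smooth f).
Similarly for dx ∧ dz and dy ∧ dz — all coefficients vanish. So d(df) = 0.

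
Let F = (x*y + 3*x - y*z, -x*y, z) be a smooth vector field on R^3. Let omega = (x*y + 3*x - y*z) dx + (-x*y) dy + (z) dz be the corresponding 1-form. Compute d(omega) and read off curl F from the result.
d(omega) = (0) dy ∧ dz + (-y) dz ∧ dx + (-x - y + z) dx ∧ dy; curl F = (0, -y, -x - y + z)

d omega = sum_{i<j} (∂f_j/∂x_i - ∂f_i/∂x_j) dx_i ∧ dx_j. Under the identification (dy ∧ dz, dz ∧ dx, dx ∧ dy) ↔ (e_x, e_y, e_z), the coefficients are exactly the components of curl F. Compute:
  ∂R/∂y - ∂Q/∂z = (0) - (0) = 0
  ∂P/∂z - ∂R/∂x = (-y) - (0) = -y
  ∂Q/∂x - ∂P/∂y = (-y) - (x - z) = -x - y + z.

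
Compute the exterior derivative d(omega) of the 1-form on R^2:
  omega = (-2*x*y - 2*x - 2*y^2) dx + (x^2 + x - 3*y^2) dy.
d(omega) = (4*x + 4*y + 1) dx ∧ dy

For a 1-form omega = sum_i f_i dx_i, the exterior derivative is
  d(omega) = sum_{i < j} (∂f_j/∂x_i - ∂f_i/∂x_j) dx_i ∧ dx_j.
  coefficient of dx ∧ dy: ∂f_2/∂x - ∂f_1/∂y = ∂(x^2 + x - 3*y^2)/∂x - ∂(-2*x*y - 2*x - 2*y^2)/∂y = 4*x + 4*y + 1
Assembling: d(omega) = (4*x + 4*y + 1) dx ∧ dy.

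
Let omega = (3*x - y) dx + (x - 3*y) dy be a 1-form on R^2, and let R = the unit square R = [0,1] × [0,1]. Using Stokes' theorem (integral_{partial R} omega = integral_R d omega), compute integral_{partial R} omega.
integral_(partial R) omega = 2

Stokes: integral_partial_R omega = integral_R d omega with d omega = (∂Q/∂x - ∂P/∂y) dx ∧ dy.
  ∂Q/∂x = 1
  ∂P/∂y = -1
  integrand = ∂Q/∂x - ∂P/∂y = 2.
Integrating over R: integral_0^1 integral_0^1 (2) dx dy = 2.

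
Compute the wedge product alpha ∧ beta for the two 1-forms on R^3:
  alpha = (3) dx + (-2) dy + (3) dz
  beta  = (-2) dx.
alpha ∧ beta = (-4) dx ∧ dy + (6) dx ∧ dz

Distribute the wedge, using dx_i ∧ dx_j = -dx_j ∧ dx_i and dx_i ∧ dx_i = 0. For each pair (i, j) with i < j, the coefficient of dx_i ∧ dx_j in alpha ∧ beta is (alpha_i * beta_j - alpha_j * beta_i). Collecting: alpha ∧ beta = (-4) dx ∧ dy + (6) dx ∧ dz.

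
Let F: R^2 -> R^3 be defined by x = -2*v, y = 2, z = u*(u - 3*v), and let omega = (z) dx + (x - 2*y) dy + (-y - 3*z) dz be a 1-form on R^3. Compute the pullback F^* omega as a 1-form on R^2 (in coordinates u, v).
F^* omega = (-6*u^3 + 27*u^2*v - 27*u*v^2 - 4*u + 6*v) du + (u*(9*u^2 - 27*u*v - 2*u + 6*v + 6)) dv

Using F^*(f dg) = (f ∘ F) d(g ∘ F), substitute each coordinate x_i by F_i(u, v) in f_i, and replace dx_i by d F_i = (∂F_i/∂u) du + (∂F_i/∂v) dv.
  For the x component: f_1(F) = u*(u - 3*v); d F_1 = (0) du + (-2) dv
  For the y component: f_2(F) = -2*v - 4; d F_2 = (0) du + (0) dv
  For the z component: f_3(F) = -3*u^2 + 9*u*v - 2; d F_3 = (2*u - 3*v) du + (-3*u) dv
Combining and collecting du, dv coefficients:
  coeff of du: -6*u^3 + 27*u^2*v - 27*u*v^2 - 4*u + 6*v
  coeff of dv: u*(9*u^2 - 27*u*v - 2*u + 6*v + 6)
F^* omega = (-6*u^3 + 27*u^2*v - 27*u*v^2 - 4*u + 6*v) du + (u*(9*u^2 - 27*u*v - 2*u + 6*v + 6)) dv.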